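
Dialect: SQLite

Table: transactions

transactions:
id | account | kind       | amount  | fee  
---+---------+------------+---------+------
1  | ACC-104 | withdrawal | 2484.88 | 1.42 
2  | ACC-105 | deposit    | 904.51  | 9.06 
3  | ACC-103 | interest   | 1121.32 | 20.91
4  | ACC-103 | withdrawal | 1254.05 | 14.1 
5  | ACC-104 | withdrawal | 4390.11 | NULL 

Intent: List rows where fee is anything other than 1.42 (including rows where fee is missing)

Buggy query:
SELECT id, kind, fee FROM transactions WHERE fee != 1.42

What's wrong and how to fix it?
Bug: 'fee != 1.42' is unknown when fee is NULL, so NULL rows are silently excluded

Fix: Add an explicit OR fee IS NULL to include the missing-value rows

Corrected query:
SELECT id, kind, fee FROM transactions WHERE fee != 1.42 OR fee IS NULL

Result:
id | kind       | fee  
---+------------+------
2  | deposit    | 9.06 
3  | interest   | 20.91
4  | withdrawal | 14.1 
5  | withdrawal | NULL 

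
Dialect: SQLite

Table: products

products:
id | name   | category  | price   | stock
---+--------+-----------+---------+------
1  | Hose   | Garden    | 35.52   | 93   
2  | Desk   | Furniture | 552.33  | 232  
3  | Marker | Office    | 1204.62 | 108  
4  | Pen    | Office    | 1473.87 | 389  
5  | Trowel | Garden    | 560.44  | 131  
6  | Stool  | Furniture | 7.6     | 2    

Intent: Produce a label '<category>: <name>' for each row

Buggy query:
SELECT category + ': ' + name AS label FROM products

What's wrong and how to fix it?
Bug: '+' is numeric addition; on text columns SQLite converts them to 0 instead of concatenating

Fix: Use the || operator for string concatenation

Corrected query:
SELECT category || ': ' || name AS label FROM products

Result:
label           
----------------
Garden: Hose    
Furniture: Desk 
Office: Marker  
Office: Pen     
Garden: Trowel  
Furniture: Stool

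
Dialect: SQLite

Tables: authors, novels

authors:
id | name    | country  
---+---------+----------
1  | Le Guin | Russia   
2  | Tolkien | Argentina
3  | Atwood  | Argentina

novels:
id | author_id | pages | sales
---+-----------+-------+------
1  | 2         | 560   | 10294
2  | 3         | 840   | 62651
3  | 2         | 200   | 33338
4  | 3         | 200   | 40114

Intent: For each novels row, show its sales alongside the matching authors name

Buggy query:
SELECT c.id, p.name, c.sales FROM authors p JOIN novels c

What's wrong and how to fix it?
Bug: JOIN with no ON clause produces a cartesian product; every novels row pairs with every authors row

Fix: Specify the join condition linking the foreign key to the parent id

Corrected query:
SELECT c.id, p.name, c.sales FROM authors p JOIN novels c ON c.author_id = p.id

Result:
id | name    | sales
---+---------+------
1  | Tolkien | 10294
2  | Atwood  | 62651
3  | Tolkien | 33338
4  | Atwood  | 40114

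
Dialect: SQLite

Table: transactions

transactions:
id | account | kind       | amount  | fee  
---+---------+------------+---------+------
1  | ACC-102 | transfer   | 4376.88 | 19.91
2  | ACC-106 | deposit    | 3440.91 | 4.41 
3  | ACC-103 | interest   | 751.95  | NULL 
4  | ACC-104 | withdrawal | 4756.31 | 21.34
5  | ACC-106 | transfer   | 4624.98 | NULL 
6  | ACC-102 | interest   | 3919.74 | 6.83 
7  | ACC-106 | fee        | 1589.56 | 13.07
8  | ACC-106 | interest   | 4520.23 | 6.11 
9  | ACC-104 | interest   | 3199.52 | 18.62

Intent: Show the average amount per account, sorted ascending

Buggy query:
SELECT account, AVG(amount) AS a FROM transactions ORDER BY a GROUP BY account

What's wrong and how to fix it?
Bug: ORDER BY appears before GROUP BY; SQL clause order requires GROUP BY first

Fix: Reorder: SELECT … FROM … GROUP BY … ORDER BY …

Corrected query:
SELECT account, AVG(amount) AS a FROM transactions GROUP BY account ORDER BY a

Result:
account | a       
--------+---------
ACC-103 | 751.95  
ACC-106 | 3543.92 
ACC-104 | 3977.915
ACC-102 | 4148.31 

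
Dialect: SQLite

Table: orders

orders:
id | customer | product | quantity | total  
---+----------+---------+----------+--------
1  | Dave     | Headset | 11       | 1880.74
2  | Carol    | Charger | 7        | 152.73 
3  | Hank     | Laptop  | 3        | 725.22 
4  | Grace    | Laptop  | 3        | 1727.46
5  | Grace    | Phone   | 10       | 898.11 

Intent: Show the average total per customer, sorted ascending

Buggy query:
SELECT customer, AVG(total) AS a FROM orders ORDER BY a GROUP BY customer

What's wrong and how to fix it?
Bug: GROUP BY must precede ORDER BY

Fix: Reorder: SELECT … FROM … GROUP BY … ORDER BY …

Corrected query:
SELECT customer, AVG(total) AS a FROM orders GROUP BY customer ORDER BY a

Result:
customer | a       
---------+---------
Carol    | 152.73  
Hank     | 725.22  
Grace    | 1312.785
Dave     | 1880.74 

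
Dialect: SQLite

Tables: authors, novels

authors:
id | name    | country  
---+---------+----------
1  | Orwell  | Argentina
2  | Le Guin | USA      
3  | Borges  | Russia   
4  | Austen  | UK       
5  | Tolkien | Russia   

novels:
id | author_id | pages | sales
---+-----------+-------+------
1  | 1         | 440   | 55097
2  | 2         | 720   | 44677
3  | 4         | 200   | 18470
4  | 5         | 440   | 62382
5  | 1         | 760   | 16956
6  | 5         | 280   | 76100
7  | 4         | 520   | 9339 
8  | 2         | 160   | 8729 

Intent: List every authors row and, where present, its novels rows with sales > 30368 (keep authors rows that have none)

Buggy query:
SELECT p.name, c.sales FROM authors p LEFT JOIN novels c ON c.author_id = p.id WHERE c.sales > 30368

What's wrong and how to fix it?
Bug: Filtering c.sales in WHERE discards the NULL rows produced by LEFT JOIN, turning it into an inner join

Fix: Put 'c.sales > 30368' in the JOIN's ON clause instead of WHERE

Corrected query:
SELECT p.name, c.sales FROM authors p LEFT JOIN novels c ON c.author_id = p.id AND c.sales > 30368

Result:
name    | sales
--------+------
Orwell  | 55097
Le Guin | 44677
Borges  | NULL 
Austen  | NULL 
Tolkien | 62382
Tolkien | 76100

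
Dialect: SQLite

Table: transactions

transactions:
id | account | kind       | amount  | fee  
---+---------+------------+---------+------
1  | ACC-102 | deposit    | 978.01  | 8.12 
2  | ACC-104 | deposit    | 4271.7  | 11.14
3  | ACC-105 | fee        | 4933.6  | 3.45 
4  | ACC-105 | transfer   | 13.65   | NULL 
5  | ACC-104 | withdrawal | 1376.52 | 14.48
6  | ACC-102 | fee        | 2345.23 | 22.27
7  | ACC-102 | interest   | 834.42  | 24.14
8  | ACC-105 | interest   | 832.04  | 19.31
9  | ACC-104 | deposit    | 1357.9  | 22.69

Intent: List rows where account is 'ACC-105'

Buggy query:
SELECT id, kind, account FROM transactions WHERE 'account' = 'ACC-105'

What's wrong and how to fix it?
Bug: 'account' in single quotes is a string literal, not the column; the comparison is literal-vs-literal and never true

Fix: Remove the quotes around the column name (or use double quotes for an identifier)

Corrected query:
SELECT id, kind, account FROM transactions WHERE account = 'ACC-105'

Result:
id | kind     | account
---+----------+--------
3  | fee      | ACC-105
4  | transfer | ACC-105
8  | interest | ACC-105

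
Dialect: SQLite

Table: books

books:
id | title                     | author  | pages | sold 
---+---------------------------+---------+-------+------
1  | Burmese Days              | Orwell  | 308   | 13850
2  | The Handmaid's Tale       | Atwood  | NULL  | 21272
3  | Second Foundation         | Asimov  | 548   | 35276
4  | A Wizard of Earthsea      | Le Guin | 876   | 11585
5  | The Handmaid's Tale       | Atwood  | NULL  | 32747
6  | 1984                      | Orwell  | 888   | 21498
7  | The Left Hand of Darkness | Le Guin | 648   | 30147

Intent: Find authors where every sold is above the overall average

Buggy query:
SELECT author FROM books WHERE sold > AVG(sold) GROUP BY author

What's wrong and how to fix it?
Bug: WHERE evaluates per row before aggregation, so AVG() is unavailable

Fix: Use a subquery for AVG and a HAVING MIN(...) filter so the condition holds for every row in the group

Corrected query:
SELECT author FROM books GROUP BY author HAVING MIN(sold) > (SELECT AVG(sold) FROM books)

Result:
author
------
Asimov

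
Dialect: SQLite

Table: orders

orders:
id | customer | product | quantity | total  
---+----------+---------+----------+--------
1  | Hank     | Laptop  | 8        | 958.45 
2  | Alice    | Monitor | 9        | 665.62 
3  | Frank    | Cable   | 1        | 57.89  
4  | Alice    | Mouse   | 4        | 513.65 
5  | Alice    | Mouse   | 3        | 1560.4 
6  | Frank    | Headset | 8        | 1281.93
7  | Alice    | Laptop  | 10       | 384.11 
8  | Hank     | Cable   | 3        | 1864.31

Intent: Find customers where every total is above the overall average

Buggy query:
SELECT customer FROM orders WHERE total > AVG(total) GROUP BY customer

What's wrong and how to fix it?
Bug: WHERE evaluates per row before aggregation, so AVG() is unavailable

Fix: Compute the overall average in a scalar subquery and compare each group's MIN against it in HAVING

Corrected query:
SELECT customer FROM orders GROUP BY customer HAVING MIN(total) > (SELECT AVG(total) FROM orders)

Result:
customer
--------
Hank    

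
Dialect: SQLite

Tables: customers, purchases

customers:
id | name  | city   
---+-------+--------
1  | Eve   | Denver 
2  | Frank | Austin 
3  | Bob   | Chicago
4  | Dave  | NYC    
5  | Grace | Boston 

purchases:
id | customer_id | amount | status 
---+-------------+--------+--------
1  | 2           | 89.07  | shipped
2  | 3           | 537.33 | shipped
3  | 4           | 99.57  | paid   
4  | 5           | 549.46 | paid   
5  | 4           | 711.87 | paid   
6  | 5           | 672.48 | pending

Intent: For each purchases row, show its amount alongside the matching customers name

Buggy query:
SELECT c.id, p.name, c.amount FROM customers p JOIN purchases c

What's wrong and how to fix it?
Bug: Missing join condition: each purchases row is matched to all customers rows instead of just its own

Fix: Add ON c.customer_id = p.id to the JOIN

Corrected query:
SELECT c.id, p.name, c.amount FROM customers p JOIN purchases c ON c.customer_id = p.id

Result:
id | name  | amount
---+-------+-------
1  | Frank | 89.07 
2  | Bob   | 537.33
3  | Dave  | 99.57 
4  | Grace | 549.46
5  | Dave  | 711.87
6  | Grace | 672.48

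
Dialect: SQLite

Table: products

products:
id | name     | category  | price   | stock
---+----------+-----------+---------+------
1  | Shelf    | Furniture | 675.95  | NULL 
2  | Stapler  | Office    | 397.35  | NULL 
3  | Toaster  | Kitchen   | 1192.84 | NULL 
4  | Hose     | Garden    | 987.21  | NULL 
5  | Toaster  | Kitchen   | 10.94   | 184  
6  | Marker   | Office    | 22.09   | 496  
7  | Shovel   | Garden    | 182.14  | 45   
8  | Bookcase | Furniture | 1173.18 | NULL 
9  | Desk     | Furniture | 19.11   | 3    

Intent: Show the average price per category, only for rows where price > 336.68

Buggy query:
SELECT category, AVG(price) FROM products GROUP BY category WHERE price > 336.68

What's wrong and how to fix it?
Bug: Row-level WHERE must come before GROUP BY in the clause order

Fix: Move the WHERE clause before GROUP BY

Corrected query:
SELECT category, AVG(price) FROM products WHERE price > 336.68 GROUP BY category

Result:
category  | AVG(price)
----------+-----------
Furniture | 924.565   
Garden    | 987.21    
Kitchen   | 1192.84   
Office    | 397.35    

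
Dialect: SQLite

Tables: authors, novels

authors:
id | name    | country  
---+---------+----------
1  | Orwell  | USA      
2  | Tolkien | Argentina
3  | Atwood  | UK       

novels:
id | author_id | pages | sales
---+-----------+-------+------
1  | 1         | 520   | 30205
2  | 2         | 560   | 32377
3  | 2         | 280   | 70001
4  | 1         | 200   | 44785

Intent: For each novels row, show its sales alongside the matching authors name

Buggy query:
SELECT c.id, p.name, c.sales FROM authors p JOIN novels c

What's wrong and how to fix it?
Bug: Missing join condition: each novels row is matched to all authors rows instead of just its own

Fix: Add ON c.author_id = p.id to the JOIN

Corrected query:
SELECT c.id, p.name, c.sales FROM authors p JOIN novels c ON c.author_id = p.id

Result:
id | name    | sales
---+---------+------
1  | Orwell  | 30205
2  | Tolkien | 32377
3  | Tolkien | 70001
4  | Orwell  | 44785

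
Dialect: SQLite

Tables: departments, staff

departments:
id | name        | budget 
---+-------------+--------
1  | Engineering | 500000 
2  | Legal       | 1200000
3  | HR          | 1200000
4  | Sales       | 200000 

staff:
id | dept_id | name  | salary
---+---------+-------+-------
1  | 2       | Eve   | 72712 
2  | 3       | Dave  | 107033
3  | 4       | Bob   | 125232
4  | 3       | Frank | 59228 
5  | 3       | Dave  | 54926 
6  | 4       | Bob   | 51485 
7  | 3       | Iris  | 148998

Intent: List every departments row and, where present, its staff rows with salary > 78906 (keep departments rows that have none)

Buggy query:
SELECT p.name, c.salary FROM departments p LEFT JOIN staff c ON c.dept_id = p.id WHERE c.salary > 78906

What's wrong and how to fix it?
Bug: A WHERE condition on the right-hand table after LEFT JOIN drops unmatched parents

Fix: Move the right-table condition into the ON clause so unmatched parents are kept

Corrected query:
SELECT p.name, c.salary FROM departments p LEFT JOIN staff c ON c.dept_id = p.id AND c.salary > 78906

Result:
name        | salary
------------+-------
Engineering | NULL  
Legal       | NULL  
HR          | 107033
HR          | 148998
Sales       | 125232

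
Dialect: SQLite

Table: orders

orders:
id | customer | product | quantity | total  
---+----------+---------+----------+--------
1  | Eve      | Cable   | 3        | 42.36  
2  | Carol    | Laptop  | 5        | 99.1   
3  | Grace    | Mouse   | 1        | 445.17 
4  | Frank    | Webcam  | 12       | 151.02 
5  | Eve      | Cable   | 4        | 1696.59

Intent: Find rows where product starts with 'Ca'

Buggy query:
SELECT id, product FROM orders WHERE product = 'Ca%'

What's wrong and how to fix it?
Bug: Wildcards only work with LIKE; '=' treats '%' as a literal character

Fix: Replace '=' with LIKE so 'Ca%' is treated as a pattern

Corrected query:
SELECT id, product FROM orders WHERE product LIKE 'Ca%'

Result:
id | product
---+--------
1  | Cable  
5  | Cable  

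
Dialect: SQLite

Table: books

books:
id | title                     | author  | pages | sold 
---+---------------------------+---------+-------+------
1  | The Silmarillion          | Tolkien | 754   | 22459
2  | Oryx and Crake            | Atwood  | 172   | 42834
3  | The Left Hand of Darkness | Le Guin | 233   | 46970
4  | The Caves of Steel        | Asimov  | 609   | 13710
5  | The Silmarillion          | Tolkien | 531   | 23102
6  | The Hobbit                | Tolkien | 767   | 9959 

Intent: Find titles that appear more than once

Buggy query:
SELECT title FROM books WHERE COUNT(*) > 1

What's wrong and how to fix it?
Bug: WHERE can't reference COUNT(*); aggregates are computed after WHERE

Fix: GROUP BY title, then filter groups with HAVING COUNT(*) > 1

Corrected query:
SELECT title FROM books GROUP BY title HAVING COUNT(*) > 1

Result:
title           
----------------
The Silmarillion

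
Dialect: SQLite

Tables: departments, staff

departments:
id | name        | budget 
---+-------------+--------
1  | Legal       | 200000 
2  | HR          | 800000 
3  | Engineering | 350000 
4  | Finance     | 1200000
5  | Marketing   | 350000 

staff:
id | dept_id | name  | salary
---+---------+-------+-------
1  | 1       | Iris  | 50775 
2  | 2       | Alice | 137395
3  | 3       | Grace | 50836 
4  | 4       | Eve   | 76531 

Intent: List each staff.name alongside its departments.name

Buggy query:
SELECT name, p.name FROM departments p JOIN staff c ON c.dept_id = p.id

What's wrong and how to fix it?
Bug: Both tables have a 'name' column; the unqualified reference is ambiguous

Fix: Qualify the column with its table alias (c.name)

Corrected query:
SELECT c.name, p.name FROM departments p JOIN staff c ON c.dept_id = p.id

Result:
name  | name       
------+------------
Iris  | Legal      
Alice | HR         
Grace | Engineering
Eve   | Finance    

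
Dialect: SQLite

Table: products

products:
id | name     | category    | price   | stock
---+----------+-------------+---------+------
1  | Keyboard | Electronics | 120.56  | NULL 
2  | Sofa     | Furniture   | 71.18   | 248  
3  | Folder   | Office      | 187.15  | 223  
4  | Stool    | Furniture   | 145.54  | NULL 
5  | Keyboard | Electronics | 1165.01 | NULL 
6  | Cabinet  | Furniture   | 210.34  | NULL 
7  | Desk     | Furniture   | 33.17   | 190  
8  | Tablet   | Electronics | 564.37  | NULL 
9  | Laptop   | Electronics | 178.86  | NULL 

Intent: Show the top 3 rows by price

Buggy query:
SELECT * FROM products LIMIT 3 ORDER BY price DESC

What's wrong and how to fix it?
Bug: ORDER BY cannot follow LIMIT; LIMIT is the final clause

Fix: Sort with ORDER BY, then apply LIMIT

Corrected query:
SELECT * FROM products ORDER BY price DESC LIMIT 3

Result:
id | name     | category    | price   | stock
---+----------+-------------+---------+------
5  | Keyboard | Electronics | 1165.01 | NULL 
8  | Tablet   | Electronics | 564.37  | NULL 
6  | Cabinet  | Furniture   | 210.34  | NULL 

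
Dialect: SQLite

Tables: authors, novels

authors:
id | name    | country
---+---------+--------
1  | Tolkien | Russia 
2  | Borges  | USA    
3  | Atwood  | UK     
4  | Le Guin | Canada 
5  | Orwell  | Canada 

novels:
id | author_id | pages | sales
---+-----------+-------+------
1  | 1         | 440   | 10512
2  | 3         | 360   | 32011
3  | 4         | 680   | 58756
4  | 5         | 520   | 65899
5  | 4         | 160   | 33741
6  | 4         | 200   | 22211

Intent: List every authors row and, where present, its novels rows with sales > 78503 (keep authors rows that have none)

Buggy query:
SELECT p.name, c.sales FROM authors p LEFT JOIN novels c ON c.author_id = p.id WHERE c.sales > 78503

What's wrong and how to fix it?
Bug: Filtering c.sales in WHERE discards the NULL rows produced by LEFT JOIN, turning it into an inner join

Fix: Move the right-table condition into the ON clause so unmatched parents are kept

Corrected query:
SELECT p.name, c.sales FROM authors p LEFT JOIN novels c ON c.author_id = p.id AND c.sales > 78503

Result:
name    | sales
--------+------
Tolkien | NULL 
Borges  | NULL 
Atwood  | NULL 
Le Guin | NULL 
Orwell  | NULL 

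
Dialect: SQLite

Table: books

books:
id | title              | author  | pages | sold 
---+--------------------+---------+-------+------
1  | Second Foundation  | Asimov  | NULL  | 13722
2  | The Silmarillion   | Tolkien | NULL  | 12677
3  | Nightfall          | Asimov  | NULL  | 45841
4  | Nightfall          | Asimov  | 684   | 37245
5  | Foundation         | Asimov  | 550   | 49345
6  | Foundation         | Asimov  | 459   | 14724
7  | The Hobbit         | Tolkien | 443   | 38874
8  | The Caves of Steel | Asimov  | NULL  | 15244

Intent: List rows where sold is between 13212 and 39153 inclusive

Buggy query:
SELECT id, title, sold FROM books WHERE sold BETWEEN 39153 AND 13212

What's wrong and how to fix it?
Bug: The bounds are reversed; BETWEEN a AND b requires a <= b to match anything

Fix: Write BETWEEN 13212 AND 39153

Corrected query:
SELECT id, title, sold FROM books WHERE sold BETWEEN 13212 AND 39153

Result:
id | title              | sold 
---+--------------------+------
1  | Second Foundation  | 13722
4  | Nightfall          | 37245
6  | Foundation         | 14724
7  | The Hobbit         | 38874
8  | The Caves of Steel | 15244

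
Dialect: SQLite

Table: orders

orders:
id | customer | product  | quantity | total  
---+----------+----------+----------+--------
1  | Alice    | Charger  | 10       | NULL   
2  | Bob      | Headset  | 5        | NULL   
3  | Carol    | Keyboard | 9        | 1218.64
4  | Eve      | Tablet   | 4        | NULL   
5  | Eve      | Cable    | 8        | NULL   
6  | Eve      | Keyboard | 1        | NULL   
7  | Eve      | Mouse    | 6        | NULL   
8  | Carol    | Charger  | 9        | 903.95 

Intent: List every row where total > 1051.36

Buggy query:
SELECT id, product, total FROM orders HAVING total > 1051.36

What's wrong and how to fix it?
Bug: HAVING filters the output of aggregation, but this query has no GROUP BY and no aggregate functions, so SQLite rejects it (HAVING clause on a non-aggregate query); the condition here is per row

Fix: Use WHERE for row-level filtering

Corrected query:
SELECT id, product, total FROM orders WHERE total > 1051.36

Result:
id | product  | total  
---+----------+--------
3  | Keyboard | 1218.64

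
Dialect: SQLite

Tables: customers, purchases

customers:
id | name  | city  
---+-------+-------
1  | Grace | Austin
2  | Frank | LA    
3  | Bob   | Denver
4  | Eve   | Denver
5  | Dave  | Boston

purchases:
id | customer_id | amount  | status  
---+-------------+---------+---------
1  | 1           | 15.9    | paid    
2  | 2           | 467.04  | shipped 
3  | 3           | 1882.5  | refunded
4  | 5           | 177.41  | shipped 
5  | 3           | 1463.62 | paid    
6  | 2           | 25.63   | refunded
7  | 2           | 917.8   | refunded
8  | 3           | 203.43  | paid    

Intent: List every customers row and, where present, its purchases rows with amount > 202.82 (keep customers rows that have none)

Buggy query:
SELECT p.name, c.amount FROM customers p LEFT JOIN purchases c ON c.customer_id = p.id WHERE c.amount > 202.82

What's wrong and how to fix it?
Bug: A WHERE condition on the right-hand table after LEFT JOIN drops unmatched parents

Fix: Move the right-table condition into the ON clause so unmatched parents are kept

Corrected query:
SELECT p.name, c.amount FROM customers p LEFT JOIN purchases c ON c.customer_id = p.id AND c.amount > 202.82

Result:
name  | amount 
------+--------
Grace | NULL   
Frank | 467.04 
Frank | 917.8  
Bob   | 203.43 
Bob   | 1463.62
Bob   | 1882.5 
Eve   | NULL   
Dave  | NULL   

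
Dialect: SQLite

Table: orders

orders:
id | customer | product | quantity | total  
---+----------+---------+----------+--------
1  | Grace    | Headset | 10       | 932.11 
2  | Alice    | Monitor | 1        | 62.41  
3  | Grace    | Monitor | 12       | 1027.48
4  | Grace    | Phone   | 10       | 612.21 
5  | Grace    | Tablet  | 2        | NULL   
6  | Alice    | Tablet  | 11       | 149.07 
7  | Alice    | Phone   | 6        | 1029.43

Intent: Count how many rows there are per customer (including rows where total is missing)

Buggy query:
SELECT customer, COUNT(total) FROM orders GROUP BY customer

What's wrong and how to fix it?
Bug: COUNT(total) skips NULLs, so groups with missing total are undercounted

Fix: Use COUNT(*) to count all rows regardless of NULL

Corrected query:
SELECT customer, COUNT(*) FROM orders GROUP BY customer

Result:
customer | COUNT(*)
---------+---------
Alice    | 3       
Grace    | 4       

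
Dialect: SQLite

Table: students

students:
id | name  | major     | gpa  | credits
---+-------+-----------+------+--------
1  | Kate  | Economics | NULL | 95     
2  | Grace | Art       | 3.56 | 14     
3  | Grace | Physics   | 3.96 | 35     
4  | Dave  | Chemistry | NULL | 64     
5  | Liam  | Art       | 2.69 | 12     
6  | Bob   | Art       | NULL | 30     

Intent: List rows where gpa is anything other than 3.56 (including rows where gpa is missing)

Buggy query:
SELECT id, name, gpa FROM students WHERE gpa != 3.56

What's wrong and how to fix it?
Bug: 'gpa != 3.56' is unknown when gpa is NULL, so NULL rows are silently excluded

Fix: Handle NULL separately with IS NULL alongside the inequality

Corrected query:
SELECT id, name, gpa FROM students WHERE gpa != 3.56 OR gpa IS NULL

Result:
id | name  | gpa 
---+-------+-----
1  | Kate  | NULL
3  | Grace | 3.96
4  | Dave  | NULL
5  | Liam  | 2.69
6  | Bob   | NULL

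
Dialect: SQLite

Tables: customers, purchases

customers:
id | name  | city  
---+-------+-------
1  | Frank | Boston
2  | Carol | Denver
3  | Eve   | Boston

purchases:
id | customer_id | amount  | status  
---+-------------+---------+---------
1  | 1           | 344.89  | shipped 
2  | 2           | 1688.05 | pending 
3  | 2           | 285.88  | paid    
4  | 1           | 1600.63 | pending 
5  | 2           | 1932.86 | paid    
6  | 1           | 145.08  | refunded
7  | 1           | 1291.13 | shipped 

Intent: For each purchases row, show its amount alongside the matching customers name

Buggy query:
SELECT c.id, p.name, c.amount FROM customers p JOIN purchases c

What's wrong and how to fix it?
Bug: JOIN with no ON clause produces a cartesian product; every purchases row pairs with every customers row

Fix: Specify the join condition linking the foreign key to the parent id

Corrected query:
SELECT c.id, p.name, c.amount FROM customers p JOIN purchases c ON c.customer_id = p.id

Result:
id | name  | amount 
---+-------+--------
1  | Frank | 344.89 
2  | Carol | 1688.05
3  | Carol | 285.88 
4  | Frank | 1600.63
5  | Carol | 1932.86
6  | Frank | 145.08 
7  | Frank | 1291.13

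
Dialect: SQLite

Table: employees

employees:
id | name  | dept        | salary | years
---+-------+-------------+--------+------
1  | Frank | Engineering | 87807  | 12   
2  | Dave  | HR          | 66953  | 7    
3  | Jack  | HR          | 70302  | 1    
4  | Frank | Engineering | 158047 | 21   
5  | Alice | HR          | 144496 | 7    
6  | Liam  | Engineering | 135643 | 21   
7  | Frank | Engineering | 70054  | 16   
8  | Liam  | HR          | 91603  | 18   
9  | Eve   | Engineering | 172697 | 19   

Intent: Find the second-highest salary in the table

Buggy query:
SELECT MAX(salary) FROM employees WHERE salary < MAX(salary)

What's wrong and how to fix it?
Bug: MAX(salary) on the right of the comparison is an aggregate-in-WHERE error

Fix: Put the inner MAX in a scalar subquery

Corrected query:
SELECT MAX(salary) FROM employees WHERE salary < (SELECT MAX(salary) FROM employees)

Result:
MAX(salary)
-----------
158047     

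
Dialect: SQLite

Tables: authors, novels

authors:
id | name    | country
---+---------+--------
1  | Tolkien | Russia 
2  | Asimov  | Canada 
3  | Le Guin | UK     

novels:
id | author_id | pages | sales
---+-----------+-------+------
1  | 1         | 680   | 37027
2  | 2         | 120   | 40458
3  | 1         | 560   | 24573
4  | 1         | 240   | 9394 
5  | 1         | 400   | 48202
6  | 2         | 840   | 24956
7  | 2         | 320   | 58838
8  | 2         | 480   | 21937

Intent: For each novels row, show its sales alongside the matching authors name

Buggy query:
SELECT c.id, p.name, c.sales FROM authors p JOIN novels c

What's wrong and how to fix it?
Bug: Missing join condition: each novels row is matched to all authors rows instead of just its own

Fix: Add ON c.author_id = p.id to the JOIN

Corrected query:
SELECT c.id, p.name, c.sales FROM authors p JOIN novels c ON c.author_id = p.id

Result:
id | name    | sales
---+---------+------
1  | Tolkien | 37027
2  | Asimov  | 40458
3  | Tolkien | 24573
4  | Tolkien | 9394 
5  | Tolkien | 48202
6  | Asimov  | 24956
7  | Asimov  | 58838
8  | Asimov  | 21937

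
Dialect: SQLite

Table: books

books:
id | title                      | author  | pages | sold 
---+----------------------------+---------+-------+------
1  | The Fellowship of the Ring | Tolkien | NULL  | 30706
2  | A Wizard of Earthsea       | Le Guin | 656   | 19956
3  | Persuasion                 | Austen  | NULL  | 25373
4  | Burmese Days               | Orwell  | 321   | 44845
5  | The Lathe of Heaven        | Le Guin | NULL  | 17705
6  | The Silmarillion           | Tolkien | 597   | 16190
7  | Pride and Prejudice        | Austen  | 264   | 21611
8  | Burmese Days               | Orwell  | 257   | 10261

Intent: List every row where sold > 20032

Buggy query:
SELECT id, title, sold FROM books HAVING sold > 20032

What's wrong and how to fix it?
Bug: HAVING filters the output of aggregation, but this query has no GROUP BY and no aggregate functions, so SQLite rejects it (HAVING clause on a non-aggregate query); the condition here is per row

Fix: Use WHERE for row-level filtering

Corrected query:
SELECT id, title, sold FROM books WHERE sold > 20032

Result:
id | title                      | sold 
---+----------------------------+------
1  | The Fellowship of the Ring | 30706
3  | Persuasion                 | 25373
4  | Burmese Days               | 44845
7  | Pride and Prejudice        | 21611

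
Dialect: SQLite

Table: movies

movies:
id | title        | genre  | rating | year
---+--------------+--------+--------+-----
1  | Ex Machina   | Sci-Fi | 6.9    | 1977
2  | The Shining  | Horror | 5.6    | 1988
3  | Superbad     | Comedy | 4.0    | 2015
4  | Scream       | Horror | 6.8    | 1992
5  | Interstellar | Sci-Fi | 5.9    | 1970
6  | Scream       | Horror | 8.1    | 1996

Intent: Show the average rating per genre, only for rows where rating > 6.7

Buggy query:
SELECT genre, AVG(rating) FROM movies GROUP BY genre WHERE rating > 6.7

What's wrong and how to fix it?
Bug: Row-level WHERE must come before GROUP BY in the clause order

Fix: Move the WHERE clause before GROUP BY

Corrected query:
SELECT genre, AVG(rating) FROM movies WHERE rating > 6.7 GROUP BY genre

Result:
genre  | AVG(rating)
-------+------------
Horror | 7.45       
Sci-Fi | 6.9        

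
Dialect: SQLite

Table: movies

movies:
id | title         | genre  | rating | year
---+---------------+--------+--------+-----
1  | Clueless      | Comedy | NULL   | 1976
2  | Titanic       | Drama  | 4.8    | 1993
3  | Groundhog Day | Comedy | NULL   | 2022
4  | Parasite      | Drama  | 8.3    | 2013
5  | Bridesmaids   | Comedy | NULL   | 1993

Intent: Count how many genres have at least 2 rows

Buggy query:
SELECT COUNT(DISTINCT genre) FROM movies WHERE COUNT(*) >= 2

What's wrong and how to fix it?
Bug: COUNT(*) cannot appear in WHERE; the per-group count doesn't exist yet

Fix: Use a subquery that GROUPs and filters with HAVING, then count its rows

Corrected query:
SELECT COUNT(*) FROM (SELECT genre FROM movies GROUP BY genre HAVING COUNT(*) >= 2)

Result:
COUNT(*)
--------
2       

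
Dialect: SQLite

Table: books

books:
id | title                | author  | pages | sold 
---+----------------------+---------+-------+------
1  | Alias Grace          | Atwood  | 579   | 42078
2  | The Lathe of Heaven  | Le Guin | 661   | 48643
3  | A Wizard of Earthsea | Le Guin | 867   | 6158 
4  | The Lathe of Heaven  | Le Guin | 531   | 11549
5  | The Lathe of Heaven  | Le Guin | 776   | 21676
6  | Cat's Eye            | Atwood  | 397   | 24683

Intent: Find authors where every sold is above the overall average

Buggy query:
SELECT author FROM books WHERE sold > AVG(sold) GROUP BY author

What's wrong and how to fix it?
Bug: WHERE evaluates per row before aggregation, so AVG() is unavailable

Fix: Compute the overall average in a scalar subquery and compare each group's MIN against it in HAVING

Corrected query:
SELECT author FROM books GROUP BY author HAVING MIN(sold) > (SELECT AVG(sold) FROM books)

Result:
(no rows)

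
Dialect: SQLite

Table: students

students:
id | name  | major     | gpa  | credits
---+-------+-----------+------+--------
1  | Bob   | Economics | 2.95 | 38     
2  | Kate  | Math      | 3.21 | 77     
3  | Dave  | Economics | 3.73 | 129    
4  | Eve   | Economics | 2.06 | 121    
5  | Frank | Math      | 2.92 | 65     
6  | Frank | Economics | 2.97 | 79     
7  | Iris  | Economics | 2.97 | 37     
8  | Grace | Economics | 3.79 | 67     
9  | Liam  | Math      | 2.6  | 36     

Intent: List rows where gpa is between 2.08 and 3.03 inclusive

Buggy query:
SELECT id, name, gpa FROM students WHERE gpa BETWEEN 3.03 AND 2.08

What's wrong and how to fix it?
Bug: The bounds are reversed; BETWEEN a AND b requires a <= b to match anything

Fix: Swap the bounds so the smaller value comes first

Corrected query:
SELECT id, name, gpa FROM students WHERE gpa BETWEEN 2.08 AND 3.03

Result:
id | name  | gpa 
---+-------+-----
1  | Bob   | 2.95
5  | Frank | 2.92
6  | Frank | 2.97
7  | Iris  | 2.97
9  | Liam  | 2.6 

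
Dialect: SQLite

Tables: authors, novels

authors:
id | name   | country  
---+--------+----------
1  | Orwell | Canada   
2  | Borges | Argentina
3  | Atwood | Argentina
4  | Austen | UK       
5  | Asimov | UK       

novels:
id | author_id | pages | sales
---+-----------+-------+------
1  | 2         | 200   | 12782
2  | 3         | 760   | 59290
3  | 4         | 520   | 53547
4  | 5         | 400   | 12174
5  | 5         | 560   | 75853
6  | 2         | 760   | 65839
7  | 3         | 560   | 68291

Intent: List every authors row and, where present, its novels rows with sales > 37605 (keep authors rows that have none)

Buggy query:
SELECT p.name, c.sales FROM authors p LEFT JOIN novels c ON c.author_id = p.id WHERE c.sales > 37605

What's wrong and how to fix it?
Bug: A WHERE condition on the right-hand table after LEFT JOIN drops unmatched parents

Fix: Put 'c.sales > 37605' in the JOIN's ON clause instead of WHERE

Corrected query:
SELECT p.name, c.sales FROM authors p LEFT JOIN novels c ON c.author_id = p.id AND c.sales > 37605

Result:
name   | sales
-------+------
Orwell | NULL 
Borges | 65839
Atwood | 59290
Atwood | 68291
Austen | 53547
Asimov | 75853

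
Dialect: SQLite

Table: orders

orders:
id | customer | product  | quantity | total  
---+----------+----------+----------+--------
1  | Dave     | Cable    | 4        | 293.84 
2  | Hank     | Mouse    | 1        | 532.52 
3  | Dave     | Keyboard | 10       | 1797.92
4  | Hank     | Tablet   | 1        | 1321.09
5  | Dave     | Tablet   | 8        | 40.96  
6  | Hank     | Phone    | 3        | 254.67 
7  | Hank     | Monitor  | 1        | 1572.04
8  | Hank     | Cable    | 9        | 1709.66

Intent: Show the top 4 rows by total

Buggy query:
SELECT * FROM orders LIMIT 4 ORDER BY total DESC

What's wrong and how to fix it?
Bug: ORDER BY cannot follow LIMIT; LIMIT is the final clause

Fix: Sort with ORDER BY, then apply LIMIT

Corrected query:
SELECT * FROM orders ORDER BY total DESC LIMIT 4

Result:
id | customer | product  | quantity | total  
---+----------+----------+----------+--------
3  | Dave     | Keyboard | 10       | 1797.92
8  | Hank     | Cable    | 9        | 1709.66
7  | Hank     | Monitor  | 1        | 1572.04
4  | Hank     | Tablet   | 1        | 1321.09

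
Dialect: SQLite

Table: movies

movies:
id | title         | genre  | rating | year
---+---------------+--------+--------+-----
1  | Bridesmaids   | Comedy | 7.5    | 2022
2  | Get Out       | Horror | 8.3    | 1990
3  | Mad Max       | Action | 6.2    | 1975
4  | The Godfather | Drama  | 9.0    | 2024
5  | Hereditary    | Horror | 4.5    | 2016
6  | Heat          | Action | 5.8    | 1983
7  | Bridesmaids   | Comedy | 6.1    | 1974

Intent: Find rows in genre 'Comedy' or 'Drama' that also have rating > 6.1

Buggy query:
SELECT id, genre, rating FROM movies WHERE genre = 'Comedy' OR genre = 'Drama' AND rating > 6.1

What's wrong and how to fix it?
Bug: AND binds tighter than OR, so this parses as genre = 'Comedy' OR (genre = 'Drama' AND rating > 6.1)

Fix: Add parentheses around the OR so the AND applies to both alternatives

Corrected query:
SELECT id, genre, rating FROM movies WHERE (genre = 'Comedy' OR genre = 'Drama') AND rating > 6.1

Result:
id | genre  | rating
---+--------+-------
1  | Comedy | 7.5   
4  | Drama  | 9     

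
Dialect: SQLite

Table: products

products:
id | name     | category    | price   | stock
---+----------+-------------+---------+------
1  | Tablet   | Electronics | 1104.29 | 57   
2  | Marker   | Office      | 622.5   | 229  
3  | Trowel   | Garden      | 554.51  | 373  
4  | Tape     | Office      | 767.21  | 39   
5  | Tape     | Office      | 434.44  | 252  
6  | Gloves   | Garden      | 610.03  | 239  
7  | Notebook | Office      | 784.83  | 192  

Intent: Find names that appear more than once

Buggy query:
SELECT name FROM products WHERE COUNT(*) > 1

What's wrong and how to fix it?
Bug: WHERE can't reference COUNT(*); aggregates are computed after WHERE

Fix: GROUP BY name, then filter groups with HAVING COUNT(*) > 1

Corrected query:
SELECT name FROM products GROUP BY name HAVING COUNT(*) > 1

Result:
name
----
Tape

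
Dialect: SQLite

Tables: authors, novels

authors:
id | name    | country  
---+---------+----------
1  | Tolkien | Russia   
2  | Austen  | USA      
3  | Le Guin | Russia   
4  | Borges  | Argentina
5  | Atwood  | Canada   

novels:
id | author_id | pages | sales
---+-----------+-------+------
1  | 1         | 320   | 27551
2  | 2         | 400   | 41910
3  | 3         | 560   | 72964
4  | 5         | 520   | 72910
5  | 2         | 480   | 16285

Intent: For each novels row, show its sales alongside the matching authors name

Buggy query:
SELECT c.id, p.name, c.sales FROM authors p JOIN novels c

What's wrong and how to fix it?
Bug: Missing join condition: each novels row is matched to all authors rows instead of just its own

Fix: Add ON c.author_id = p.id to the JOIN

Corrected query:
SELECT c.id, p.name, c.sales FROM authors p JOIN novels c ON c.author_id = p.id

Result:
id | name    | sales
---+---------+------
1  | Tolkien | 27551
2  | Austen  | 41910
3  | Le Guin | 72964
4  | Atwood  | 72910
5  | Austen  | 16285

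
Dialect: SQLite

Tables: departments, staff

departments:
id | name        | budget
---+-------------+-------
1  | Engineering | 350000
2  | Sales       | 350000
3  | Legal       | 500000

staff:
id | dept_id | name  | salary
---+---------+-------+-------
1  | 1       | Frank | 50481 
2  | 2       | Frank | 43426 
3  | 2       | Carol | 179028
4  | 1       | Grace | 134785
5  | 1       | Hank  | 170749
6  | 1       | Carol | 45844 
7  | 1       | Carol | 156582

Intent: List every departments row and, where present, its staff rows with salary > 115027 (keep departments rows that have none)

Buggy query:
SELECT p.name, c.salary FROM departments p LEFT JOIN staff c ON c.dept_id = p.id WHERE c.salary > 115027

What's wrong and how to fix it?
Bug: A WHERE condition on the right-hand table after LEFT JOIN drops unmatched parents

Fix: Put 'c.salary > 115027' in the JOIN's ON clause instead of WHERE

Corrected query:
SELECT p.name, c.salary FROM departments p LEFT JOIN staff c ON c.dept_id = p.id AND c.salary > 115027

Result:
name        | salary
------------+-------
Engineering | 134785
Engineering | 156582
Engineering | 170749
Sales       | 179028
Legal       | NULL  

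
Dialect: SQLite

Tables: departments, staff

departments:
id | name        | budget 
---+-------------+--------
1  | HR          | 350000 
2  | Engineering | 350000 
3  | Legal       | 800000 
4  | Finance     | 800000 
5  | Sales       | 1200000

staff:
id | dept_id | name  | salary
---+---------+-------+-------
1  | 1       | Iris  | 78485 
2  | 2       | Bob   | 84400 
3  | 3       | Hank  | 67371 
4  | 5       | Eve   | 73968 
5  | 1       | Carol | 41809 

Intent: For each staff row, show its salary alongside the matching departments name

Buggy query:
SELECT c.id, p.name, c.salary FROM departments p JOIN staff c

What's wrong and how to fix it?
Bug: JOIN with no ON clause produces a cartesian product; every staff row pairs with every departments row

Fix: Specify the join condition linking the foreign key to the parent id

Corrected query:
SELECT c.id, p.name, c.salary FROM departments p JOIN staff c ON c.dept_id = p.id

Result:
id | name        | salary
---+-------------+-------
1  | HR          | 78485 
2  | Engineering | 84400 
3  | Legal       | 67371 
4  | Sales       | 73968 
5  | HR          | 41809 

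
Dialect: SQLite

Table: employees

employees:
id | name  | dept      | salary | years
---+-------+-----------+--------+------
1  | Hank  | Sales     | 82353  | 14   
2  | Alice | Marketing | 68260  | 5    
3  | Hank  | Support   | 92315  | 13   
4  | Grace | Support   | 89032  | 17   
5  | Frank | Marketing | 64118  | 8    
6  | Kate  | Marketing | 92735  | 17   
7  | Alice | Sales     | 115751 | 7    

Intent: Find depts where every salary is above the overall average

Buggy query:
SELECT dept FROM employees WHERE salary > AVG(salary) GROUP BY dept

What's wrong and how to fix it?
Bug: WHERE evaluates per row before aggregation, so AVG() is unavailable

Fix: Use a subquery for AVG and a HAVING MIN(...) filter so the condition holds for every row in the group

Corrected query:
SELECT dept FROM employees GROUP BY dept HAVING MIN(salary) > (SELECT AVG(salary) FROM employees)

Result:
dept   
-------
Support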